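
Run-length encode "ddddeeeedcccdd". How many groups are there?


Input: ddddeeeedcccdd
Scanning for consecutive runs:
  Group 1: 'd' x 4 (positions 0-3)
  Group 2: 'e' x 4 (positions 4-7)
  Group 3: 'd' x 1 (positions 8-8)
  Group 4: 'c' x 3 (positions 9-11)
  Group 5: 'd' x 2 (positions 12-13)
Total groups: 5

5


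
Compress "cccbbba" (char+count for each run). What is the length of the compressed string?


Input: cccbbba
Runs:
  'c' x 3 => "c3"
  'b' x 3 => "b3"
  'a' x 1 => "a1"
Compressed: "c3b3a1"
Compressed length: 6

6


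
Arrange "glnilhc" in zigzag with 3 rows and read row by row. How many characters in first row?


Zigzag "glnilhc" into 3 rows:
Placing characters:
  'g' => row 0
  'l' => row 1
  'n' => row 2
  'i' => row 1
  'l' => row 0
  'h' => row 1
  'c' => row 2
Rows:
  Row 0: "gl"
  Row 1: "lih"
  Row 2: "nc"
First row length: 2

2


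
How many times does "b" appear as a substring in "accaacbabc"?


Searching for "b" in "accaacbabc"
Scanning each position:
  Position 0: "a" => no
  Position 1: "c" => no
  Position 2: "c" => no
  Position 3: "a" => no
  Position 4: "a" => no
  Position 5: "c" => no
  Position 6: "b" => MATCH
  Position 7: "a" => no
  Position 8: "b" => MATCH
  Position 9: "c" => no
Total occurrences: 2

2


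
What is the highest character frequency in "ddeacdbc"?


Input: ddeacdbc
Character counts:
  'a': 1
  'b': 1
  'c': 2
  'd': 3
  'e': 1
Maximum frequency: 3

3


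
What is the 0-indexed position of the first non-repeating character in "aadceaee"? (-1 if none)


Input: aadceaee
Character frequencies:
  'a': 3
  'c': 1
  'd': 1
  'e': 3
Scanning left to right for freq == 1:
  Position 0 ('a'): freq=3, skip
  Position 1 ('a'): freq=3, skip
  Position 2 ('d'): unique! => answer = 2

2


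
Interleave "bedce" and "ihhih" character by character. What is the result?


Interleaving "bedce" and "ihhih":
  Position 0: 'b' from first, 'i' from second => "bi"
  Position 1: 'e' from first, 'h' from second => "eh"
  Position 2: 'd' from first, 'h' from second => "dh"
  Position 3: 'c' from first, 'i' from second => "ci"
  Position 4: 'e' from first, 'h' from second => "eh"
Result: biehdhcieh

biehdhcieh


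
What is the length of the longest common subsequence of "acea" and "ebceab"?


LCS of "acea" and "ebceab"
DP table:
           e    b    c    e    a    b
      0    0    0    0    0    0    0
  a   0    0    0    0    0    1    1
  c   0    0    0    1    1    1    1
  e   0    1    1    1    2    2    2
  a   0    1    1    1    2    3    3
LCS length = dp[4][6] = 3

3


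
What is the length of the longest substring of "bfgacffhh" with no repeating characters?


Input: "bfgacffhh"
Sliding window (track last position of each char):
  Position 0 ('b'): window [0,0] length 1 -- new best
  Position 1 ('f'): window [0,1] length 2 -- new best
  Position 2 ('g'): window [0,2] length 3 -- new best
  Position 3 ('a'): window [0,3] length 4 -- new best
  Position 4 ('c'): window [0,4] length 5 -- new best
  Position 5 ('f'): repeat (last at 1), move window start to 2
  Position 5 ('f'): window [2,5] length 4
  Position 6 ('f'): repeat (last at 5), move window start to 6
  Position 6 ('f'): window [6,6] length 1
  Position 7 ('h'): window [6,7] length 2
  Position 8 ('h'): repeat (last at 7), move window start to 8
  Position 8 ('h'): window [8,8] length 1
Longest substring with no repeats: "bfgac" with length 5

5


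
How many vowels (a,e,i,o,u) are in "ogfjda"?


Input: ogfjda
Checking each character:
  'o' at position 0: vowel (running total: 1)
  'g' at position 1: consonant
  'f' at position 2: consonant
  'j' at position 3: consonant
  'd' at position 4: consonant
  'a' at position 5: vowel (running total: 2)
Total vowels: 2

2


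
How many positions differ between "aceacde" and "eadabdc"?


Comparing "aceacde" and "eadabdc" position by position:
  Position 0: 'a' vs 'e' => DIFFER
  Position 1: 'c' vs 'a' => DIFFER
  Position 2: 'e' vs 'd' => DIFFER
  Position 3: 'a' vs 'a' => same
  Position 4: 'c' vs 'b' => DIFFER
  Position 5: 'd' vs 'd' => same
  Position 6: 'e' vs 'c' => DIFFER
Positions that differ: 5

5


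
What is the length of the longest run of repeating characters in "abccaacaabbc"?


Input: "abccaacaabbc"
Scanning for longest run:
  Position 1 ('b'): new char, reset run to 1
  Position 2 ('c'): new char, reset run to 1
  Position 3 ('c'): continues run of 'c', length=2
  Position 4 ('a'): new char, reset run to 1
  Position 5 ('a'): continues run of 'a', length=2
  Position 6 ('c'): new char, reset run to 1
  Position 7 ('a'): new char, reset run to 1
  Position 8 ('a'): continues run of 'a', length=2
  Position 9 ('b'): new char, reset run to 1
  Position 10 ('b'): continues run of 'b', length=2
  Position 11 ('c'): new char, reset run to 1
Longest run: 'c' with length 2

2


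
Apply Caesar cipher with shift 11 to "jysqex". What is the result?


Caesar cipher: shift "jysqex" by 11
  'j' (pos 9) + 11 = pos 20 = 'u'
  'y' (pos 24) + 11 = pos 9 = 'j'
  's' (pos 18) + 11 = pos 3 = 'd'
  'q' (pos 16) + 11 = pos 1 = 'b'
  'e' (pos 4) + 11 = pos 15 = 'p'
  'x' (pos 23) + 11 = pos 8 = 'i'
Result: ujdbpi

ujdbpi


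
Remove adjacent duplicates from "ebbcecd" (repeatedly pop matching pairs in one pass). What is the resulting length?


Input: ebbcecd
Stack-based adjacent duplicate removal:
  Read 'e': push. Stack: e
  Read 'b': push. Stack: eb
  Read 'b': matches stack top 'b' => pop. Stack: e
  Read 'c': push. Stack: ec
  Read 'e': push. Stack: ece
  Read 'c': push. Stack: ecec
  Read 'd': push. Stack: ececd
Final stack: "ececd" (length 5)

5


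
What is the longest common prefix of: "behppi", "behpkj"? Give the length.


Words: behppi, behpkj
  Position 0: all 'b' => match
  Position 1: all 'e' => match
  Position 2: all 'h' => match
  Position 3: all 'p' => match
  Position 4: ('p', 'k') => mismatch, stop
LCP = "behp" (length 4)

4


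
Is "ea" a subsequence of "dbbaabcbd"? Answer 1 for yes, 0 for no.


Check if "ea" is a subsequence of "dbbaabcbd"
Greedy scan:
  Position 0 ('d'): no match needed
  Position 1 ('b'): no match needed
  Position 2 ('b'): no match needed
  Position 3 ('a'): no match needed
  Position 4 ('a'): no match needed
  Position 5 ('b'): no match needed
  Position 6 ('c'): no match needed
  Position 7 ('b'): no match needed
  Position 8 ('d'): no match needed
Only matched 0/2 characters => not a subsequence

0


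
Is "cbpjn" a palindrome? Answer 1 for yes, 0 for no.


Input: cbpjn
Reversed: njpbc
  Compare pos 0 ('c') with pos 4 ('n'): MISMATCH
  Compare pos 1 ('b') with pos 3 ('j'): MISMATCH
Result: not a palindrome

0


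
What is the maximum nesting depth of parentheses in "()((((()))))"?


Input: "()((((()))))"
Tracking depth:
  Position 0 '(': depth becomes 1
  Position 1 ')': depth becomes 0
  Position 2 '(': depth becomes 1
  Position 3 '(': depth becomes 2
  Position 4 '(': depth becomes 3
  Position 5 '(': depth becomes 4
  Position 6 '(': depth becomes 5
  Position 7 ')': depth becomes 4
  Position 8 ')': depth becomes 3
  Position 9 ')': depth becomes 2
  Position 10 ')': depth becomes 1
  Position 11 ')': depth becomes 0
Maximum depth reached: 5

5


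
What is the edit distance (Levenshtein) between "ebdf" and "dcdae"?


Computing edit distance: "ebdf" -> "dcdae"
DP table:
           d    c    d    a    e
      0    1    2    3    4    5
  e   1    1    2    3    4    4
  b   2    2    2    3    4    5
  d   3    2    3    2    3    4
  f   4    3    3    3    3    4
Edit distance = dp[4][5] = 4

4


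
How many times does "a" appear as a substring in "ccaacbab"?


Searching for "a" in "ccaacbab"
Scanning each position:
  Position 0: "c" => no
  Position 1: "c" => no
  Position 2: "a" => MATCH
  Position 3: "a" => MATCH
  Position 4: "c" => no
  Position 5: "b" => no
  Position 6: "a" => MATCH
  Position 7: "b" => no
Total occurrences: 3

3


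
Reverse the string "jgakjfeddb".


Input: jgakjfeddb
Reading characters right to left:
  Position 9: 'b'
  Position 8: 'd'
  Position 7: 'd'
  Position 6: 'e'
  Position 5: 'f'
  Position 4: 'j'
  Position 3: 'k'
  Position 2: 'a'
  Position 1: 'g'
  Position 0: 'j'
Reversed: bddefjkagj

bddefjkagj


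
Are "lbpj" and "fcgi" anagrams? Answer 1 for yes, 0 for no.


Strings: "lbpj", "fcgi"
Sorted first:  bjlp
Sorted second: cfgi
Differ at position 0: 'b' vs 'c' => not anagrams

0


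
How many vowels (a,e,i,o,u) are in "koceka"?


Input: koceka
Checking each character:
  'k' at position 0: consonant
  'o' at position 1: vowel (running total: 1)
  'c' at position 2: consonant
  'e' at position 3: vowel (running total: 2)
  'k' at position 4: consonant
  'a' at position 5: vowel (running total: 3)
Total vowels: 3

3


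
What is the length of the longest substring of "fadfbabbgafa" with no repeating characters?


Input: "fadfbabbgafa"
Sliding window (track last position of each char):
  Position 0 ('f'): window [0,0] length 1 -- new best
  Position 1 ('a'): window [0,1] length 2 -- new best
  Position 2 ('d'): window [0,2] length 3 -- new best
  Position 3 ('f'): repeat (last at 0), move window start to 1
  Position 3 ('f'): window [1,3] length 3
  Position 4 ('b'): window [1,4] length 4 -- new best
  Position 5 ('a'): repeat (last at 1), move window start to 2
  Position 5 ('a'): window [2,5] length 4
  Position 6 ('b'): repeat (last at 4), move window start to 5
  Position 6 ('b'): window [5,6] length 2
  Position 7 ('b'): repeat (last at 6), move window start to 7
  Position 7 ('b'): window [7,7] length 1
  Position 8 ('g'): window [7,8] length 2
  Position 9 ('a'): window [7,9] length 3
  Position 10 ('f'): window [7,10] length 4
  Position 11 ('a'): repeat (last at 9), move window start to 10
  Position 11 ('a'): window [10,11] length 2
Longest substring with no repeats: "adfb" with length 4

4


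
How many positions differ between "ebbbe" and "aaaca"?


Comparing "ebbbe" and "aaaca" position by position:
  Position 0: 'e' vs 'a' => DIFFER
  Position 1: 'b' vs 'a' => DIFFER
  Position 2: 'b' vs 'a' => DIFFER
  Position 3: 'b' vs 'c' => DIFFER
  Position 4: 'e' vs 'a' => DIFFER
Positions that differ: 5

5


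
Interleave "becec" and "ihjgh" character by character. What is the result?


Interleaving "becec" and "ihjgh":
  Position 0: 'b' from first, 'i' from second => "bi"
  Position 1: 'e' from first, 'h' from second => "eh"
  Position 2: 'c' from first, 'j' from second => "cj"
  Position 3: 'e' from first, 'g' from second => "eg"
  Position 4: 'c' from first, 'h' from second => "ch"
Result: biehcjegch

biehcjegch


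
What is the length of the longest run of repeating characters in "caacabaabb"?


Input: "caacabaabb"
Scanning for longest run:
  Position 1 ('a'): new char, reset run to 1
  Position 2 ('a'): continues run of 'a', length=2
  Position 3 ('c'): new char, reset run to 1
  Position 4 ('a'): new char, reset run to 1
  Position 5 ('b'): new char, reset run to 1
  Position 6 ('a'): new char, reset run to 1
  Position 7 ('a'): continues run of 'a', length=2
  Position 8 ('b'): new char, reset run to 1
  Position 9 ('b'): continues run of 'b', length=2
Longest run: 'a' with length 2

2


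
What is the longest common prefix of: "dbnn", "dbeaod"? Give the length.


Words: dbnn, dbeaod
  Position 0: all 'd' => match
  Position 1: all 'b' => match
  Position 2: ('n', 'e') => mismatch, stop
LCP = "db" (length 2)

2


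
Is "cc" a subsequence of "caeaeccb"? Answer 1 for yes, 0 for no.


Check if "cc" is a subsequence of "caeaeccb"
Greedy scan:
  Position 0 ('c'): matches sub[0] = 'c'
  Position 1 ('a'): no match needed
  Position 2 ('e'): no match needed
  Position 3 ('a'): no match needed
  Position 4 ('e'): no match needed
  Position 5 ('c'): matches sub[1] = 'c'
  Position 6 ('c'): no match needed
  Position 7 ('b'): no match needed
All 2 characters matched => is a subsequence

1


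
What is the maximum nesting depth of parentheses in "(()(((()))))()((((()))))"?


Input: "(()(((()))))()((((()))))"
Tracking depth:
  Position 0 '(': depth becomes 1
  Position 1 '(': depth becomes 2
  Position 2 ')': depth becomes 1
  Position 3 '(': depth becomes 2
  Position 4 '(': depth becomes 3
  Position 5 '(': depth becomes 4
  Position 6 '(': depth becomes 5
  Position 7 ')': depth becomes 4
  Position 8 ')': depth becomes 3
  Position 9 ')': depth becomes 2
  Position 10 ')': depth becomes 1
  Position 11 ')': depth becomes 0
  Position 12 '(': depth becomes 1
  Position 13 ')': depth becomes 0
  Position 14 '(': depth becomes 1
  Position 15 '(': depth becomes 2
  Position 16 '(': depth becomes 3
  Position 17 '(': depth becomes 4
  Position 18 '(': depth becomes 5
  Position 19 ')': depth becomes 4
  Position 20 ')': depth becomes 3
  Position 21 ')': depth becomes 2
  Position 22 ')': depth becomes 1
  Position 23 ')': depth becomes 0
Maximum depth reached: 5

5


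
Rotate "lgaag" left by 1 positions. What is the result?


Input: "lgaag", rotate left by 1
First 1 characters: "l"
Remaining characters: "gaag"
Concatenate remaining + first: "gaag" + "l" = "gaagl"

gaagl


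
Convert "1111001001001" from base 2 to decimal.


Input: "1111001001001" in base 2
Positional expansion:
  Digit '1' (value 1) x 2^12 = 4096
  Digit '1' (value 1) x 2^11 = 2048
  Digit '1' (value 1) x 2^10 = 1024
  Digit '1' (value 1) x 2^9 = 512
  Digit '0' (value 0) x 2^8 = 0
  Digit '0' (value 0) x 2^7 = 0
  Digit '1' (value 1) x 2^6 = 64
  Digit '0' (value 0) x 2^5 = 0
  Digit '0' (value 0) x 2^4 = 0
  Digit '1' (value 1) x 2^3 = 8
  Digit '0' (value 0) x 2^2 = 0
  Digit '0' (value 0) x 2^1 = 0
  Digit '1' (value 1) x 2^0 = 1
Sum = 7753

7753


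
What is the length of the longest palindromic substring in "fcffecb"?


Input: "fcffecb"
Checking substrings for palindromes:
  [0:3] "fcf" (len 3) => palindrome
  [2:4] "ff" (len 2) => palindrome
Longest palindromic substring: "fcf" with length 3

3


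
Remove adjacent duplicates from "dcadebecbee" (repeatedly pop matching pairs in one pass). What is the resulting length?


Input: dcadebecbee
Stack-based adjacent duplicate removal:
  Read 'd': push. Stack: d
  Read 'c': push. Stack: dc
  Read 'a': push. Stack: dca
  Read 'd': push. Stack: dcad
  Read 'e': push. Stack: dcade
  Read 'b': push. Stack: dcadeb
  Read 'e': push. Stack: dcadebe
  Read 'c': push. Stack: dcadebec
  Read 'b': push. Stack: dcadebecb
  Read 'e': push. Stack: dcadebecbe
  Read 'e': matches stack top 'e' => pop. Stack: dcadebecb
Final stack: "dcadebecb" (length 9)

9


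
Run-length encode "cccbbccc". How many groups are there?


Input: cccbbccc
Scanning for consecutive runs:
  Group 1: 'c' x 3 (positions 0-2)
  Group 2: 'b' x 2 (positions 3-4)
  Group 3: 'c' x 3 (positions 5-7)
Total groups: 3

3


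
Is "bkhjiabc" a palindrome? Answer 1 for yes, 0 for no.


Input: bkhjiabc
Reversed: cbaijhkb
  Compare pos 0 ('b') with pos 7 ('c'): MISMATCH
  Compare pos 1 ('k') with pos 6 ('b'): MISMATCH
  Compare pos 2 ('h') with pos 5 ('a'): MISMATCH
  Compare pos 3 ('j') with pos 4 ('i'): MISMATCH
Result: not a palindrome

0


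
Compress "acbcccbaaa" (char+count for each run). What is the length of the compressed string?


Input: acbcccbaaa
Runs:
  'a' x 1 => "a1"
  'c' x 1 => "c1"
  'b' x 1 => "b1"
  'c' x 3 => "c3"
  'b' x 1 => "b1"
  'a' x 3 => "a3"
Compressed: "a1c1b1c3b1a3"
Compressed length: 12

12


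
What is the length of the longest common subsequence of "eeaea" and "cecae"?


LCS of "eeaea" and "cecae"
DP table:
           c    e    c    a    e
      0    0    0    0    0    0
  e   0    0    1    1    1    1
  e   0    0    1    1    1    2
  a   0    0    1    1    2    2
  e   0    0    1    1    2    3
  a   0    0    1    1    2    3
LCS length = dp[5][5] = 3

3


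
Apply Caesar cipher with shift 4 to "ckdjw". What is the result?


Caesar cipher: shift "ckdjw" by 4
  'c' (pos 2) + 4 = pos 6 = 'g'
  'k' (pos 10) + 4 = pos 14 = 'o'
  'd' (pos 3) + 4 = pos 7 = 'h'
  'j' (pos 9) + 4 = pos 13 = 'n'
  'w' (pos 22) + 4 = pos 0 = 'a'
Result: gohna

gohna


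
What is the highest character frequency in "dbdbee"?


Input: dbdbee
Character counts:
  'b': 2
  'd': 2
  'e': 2
Maximum frequency: 2

2


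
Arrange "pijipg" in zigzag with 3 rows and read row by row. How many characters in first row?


Zigzag "pijipg" into 3 rows:
Placing characters:
  'p' => row 0
  'i' => row 1
  'j' => row 2
  'i' => row 1
  'p' => row 0
  'g' => row 1
Rows:
  Row 0: "pp"
  Row 1: "iig"
  Row 2: "j"
First row length: 2

2


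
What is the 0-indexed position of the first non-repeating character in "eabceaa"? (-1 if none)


Input: eabceaa
Character frequencies:
  'a': 3
  'b': 1
  'c': 1
  'e': 2
Scanning left to right for freq == 1:
  Position 0 ('e'): freq=2, skip
  Position 1 ('a'): freq=3, skip
  Position 2 ('b'): unique! => answer = 2

2


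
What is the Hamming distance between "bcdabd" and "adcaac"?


Comparing "bcdabd" and "adcaac" position by position:
  Position 0: 'b' vs 'a' => differ
  Position 1: 'c' vs 'd' => differ
  Position 2: 'd' vs 'c' => differ
  Position 3: 'a' vs 'a' => same
  Position 4: 'b' vs 'a' => differ
  Position 5: 'd' vs 'c' => differ
Total differences (Hamming distance): 5

5


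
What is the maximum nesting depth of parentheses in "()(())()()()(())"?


Input: "()(())()()()(())"
Tracking depth:
  Position 0 '(': depth becomes 1
  Position 1 ')': depth becomes 0
  Position 2 '(': depth becomes 1
  Position 3 '(': depth becomes 2
  Position 4 ')': depth becomes 1
  Position 5 ')': depth becomes 0
  Position 6 '(': depth becomes 1
  Position 7 ')': depth becomes 0
  Position 8 '(': depth becomes 1
  Position 9 ')': depth becomes 0
  Position 10 '(': depth becomes 1
  Position 11 ')': depth becomes 0
  Position 12 '(': depth becomes 1
  Position 13 '(': depth becomes 2
  Position 14 ')': depth becomes 1
  Position 15 ')': depth becomes 0
Maximum depth reached: 2

2


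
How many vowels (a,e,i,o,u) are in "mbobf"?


Input: mbobf
Checking each character:
  'm' at position 0: consonant
  'b' at position 1: consonant
  'o' at position 2: vowel (running total: 1)
  'b' at position 3: consonant
  'f' at position 4: consonant
Total vowels: 1

1


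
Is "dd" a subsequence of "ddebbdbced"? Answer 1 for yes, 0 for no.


Check if "dd" is a subsequence of "ddebbdbced"
Greedy scan:
  Position 0 ('d'): matches sub[0] = 'd'
  Position 1 ('d'): matches sub[1] = 'd'
  Position 2 ('e'): no match needed
  Position 3 ('b'): no match needed
  Position 4 ('b'): no match needed
  Position 5 ('d'): no match needed
  Position 6 ('b'): no match needed
  Position 7 ('c'): no match needed
  Position 8 ('e'): no match needed
  Position 9 ('d'): no match needed
All 2 characters matched => is a subsequence

1


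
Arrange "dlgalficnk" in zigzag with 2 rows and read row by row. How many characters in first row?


Zigzag "dlgalficnk" into 2 rows:
Placing characters:
  'd' => row 0
  'l' => row 1
  'g' => row 0
  'a' => row 1
  'l' => row 0
  'f' => row 1
  'i' => row 0
  'c' => row 1
  'n' => row 0
  'k' => row 1
Rows:
  Row 0: "dglin"
  Row 1: "lafck"
First row length: 5

5


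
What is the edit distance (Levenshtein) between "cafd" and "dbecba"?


Computing edit distance: "cafd" -> "dbecba"
DP table:
           d    b    e    c    b    a
      0    1    2    3    4    5    6
  c   1    1    2    3    3    4    5
  a   2    2    2    3    4    4    4
  f   3    3    3    3    4    5    5
  d   4    3    4    4    4    5    6
Edit distance = dp[4][6] = 6

6


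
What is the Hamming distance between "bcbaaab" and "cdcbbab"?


Comparing "bcbaaab" and "cdcbbab" position by position:
  Position 0: 'b' vs 'c' => differ
  Position 1: 'c' vs 'd' => differ
  Position 2: 'b' vs 'c' => differ
  Position 3: 'a' vs 'b' => differ
  Position 4: 'a' vs 'b' => differ
  Position 5: 'a' vs 'a' => same
  Position 6: 'b' vs 'b' => same
Total differences (Hamming distance): 5

5


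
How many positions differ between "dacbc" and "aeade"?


Comparing "dacbc" and "aeade" position by position:
  Position 0: 'd' vs 'a' => DIFFER
  Position 1: 'a' vs 'e' => DIFFER
  Position 2: 'c' vs 'a' => DIFFER
  Position 3: 'b' vs 'd' => DIFFER
  Position 4: 'c' vs 'e' => DIFFER
Positions that differ: 5

5


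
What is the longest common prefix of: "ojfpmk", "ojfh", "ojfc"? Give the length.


Words: ojfpmk, ojfh, ojfc
  Position 0: all 'o' => match
  Position 1: all 'j' => match
  Position 2: all 'f' => match
  Position 3: ('p', 'h', 'c') => mismatch, stop
LCP = "ojf" (length 3)

3


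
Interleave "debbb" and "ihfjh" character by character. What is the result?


Interleaving "debbb" and "ihfjh":
  Position 0: 'd' from first, 'i' from second => "di"
  Position 1: 'e' from first, 'h' from second => "eh"
  Position 2: 'b' from first, 'f' from second => "bf"
  Position 3: 'b' from first, 'j' from second => "bj"
  Position 4: 'b' from first, 'h' from second => "bh"
Result: diehbfbjbh

diehbfbjbh


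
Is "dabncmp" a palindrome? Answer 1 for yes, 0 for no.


Input: dabncmp
Reversed: pmcnbad
  Compare pos 0 ('d') with pos 6 ('p'): MISMATCH
  Compare pos 1 ('a') with pos 5 ('m'): MISMATCH
  Compare pos 2 ('b') with pos 4 ('c'): MISMATCH
Result: not a palindrome

0


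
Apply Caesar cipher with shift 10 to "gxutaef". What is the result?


Caesar cipher: shift "gxutaef" by 10
  'g' (pos 6) + 10 = pos 16 = 'q'
  'x' (pos 23) + 10 = pos 7 = 'h'
  'u' (pos 20) + 10 = pos 4 = 'e'
  't' (pos 19) + 10 = pos 3 = 'd'
  'a' (pos 0) + 10 = pos 10 = 'k'
  'e' (pos 4) + 10 = pos 14 = 'o'
  'f' (pos 5) + 10 = pos 15 = 'p'
Result: qhedkop

qhedkop


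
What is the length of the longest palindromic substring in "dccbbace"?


Input: "dccbbace"
Checking substrings for palindromes:
  [1:3] "cc" (len 2) => palindrome
  [3:5] "bb" (len 2) => palindrome
Longest palindromic substring: "cc" with length 2

2


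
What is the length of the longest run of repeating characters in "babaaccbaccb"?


Input: "babaaccbaccb"
Scanning for longest run:
  Position 1 ('a'): new char, reset run to 1
  Position 2 ('b'): new char, reset run to 1
  Position 3 ('a'): new char, reset run to 1
  Position 4 ('a'): continues run of 'a', length=2
  Position 5 ('c'): new char, reset run to 1
  Position 6 ('c'): continues run of 'c', length=2
  Position 7 ('b'): new char, reset run to 1
  Position 8 ('a'): new char, reset run to 1
  Position 9 ('c'): new char, reset run to 1
  Position 10 ('c'): continues run of 'c', length=2
  Position 11 ('b'): new char, reset run to 1
Longest run: 'a' with length 2

2


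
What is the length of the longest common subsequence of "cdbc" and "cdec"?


LCS of "cdbc" and "cdec"
DP table:
           c    d    e    c
      0    0    0    0    0
  c   0    1    1    1    1
  d   0    1    2    2    2
  b   0    1    2    2    2
  c   0    1    2    2    3
LCS length = dp[4][4] = 3

3


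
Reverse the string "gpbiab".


Input: gpbiab
Reading characters right to left:
  Position 5: 'b'
  Position 4: 'a'
  Position 3: 'i'
  Position 2: 'b'
  Position 1: 'p'
  Position 0: 'g'
Reversed: baibpg

baibpg


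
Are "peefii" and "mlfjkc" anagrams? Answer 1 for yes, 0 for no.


Strings: "peefii", "mlfjkc"
Sorted first:  eefiip
Sorted second: cfjklm
Differ at position 0: 'e' vs 'c' => not anagrams

0


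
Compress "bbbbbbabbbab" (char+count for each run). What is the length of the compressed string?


Input: bbbbbbabbbab
Runs:
  'b' x 6 => "b6"
  'a' x 1 => "a1"
  'b' x 3 => "b3"
  'a' x 1 => "a1"
  'b' x 1 => "b1"
Compressed: "b6a1b3a1b1"
Compressed length: 10

10


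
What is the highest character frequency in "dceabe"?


Input: dceabe
Character counts:
  'a': 1
  'b': 1
  'c': 1
  'd': 1
  'e': 2
Maximum frequency: 2

2


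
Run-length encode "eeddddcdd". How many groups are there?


Input: eeddddcdd
Scanning for consecutive runs:
  Group 1: 'e' x 2 (positions 0-1)
  Group 2: 'd' x 4 (positions 2-5)
  Group 3: 'c' x 1 (positions 6-6)
  Group 4: 'd' x 2 (positions 7-8)
Total groups: 4

4


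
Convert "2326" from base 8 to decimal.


Input: "2326" in base 8
Positional expansion:
  Digit '2' (value 2) x 8^3 = 1024
  Digit '3' (value 3) x 8^2 = 192
  Digit '2' (value 2) x 8^1 = 16
  Digit '6' (value 6) x 8^0 = 6
Sum = 1238

1238


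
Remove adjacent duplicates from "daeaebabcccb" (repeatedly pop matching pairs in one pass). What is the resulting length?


Input: daeaebabcccb
Stack-based adjacent duplicate removal:
  Read 'd': push. Stack: d
  Read 'a': push. Stack: da
  Read 'e': push. Stack: dae
  Read 'a': push. Stack: daea
  Read 'e': push. Stack: daeae
  Read 'b': push. Stack: daeaeb
  Read 'a': push. Stack: daeaeba
  Read 'b': push. Stack: daeaebab
  Read 'c': push. Stack: daeaebabc
  Read 'c': matches stack top 'c' => pop. Stack: daeaebab
  Read 'c': push. Stack: daeaebabc
  Read 'b': push. Stack: daeaebabcb
Final stack: "daeaebabcb" (length 10)

10


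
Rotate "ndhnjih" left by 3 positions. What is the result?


Input: "ndhnjih", rotate left by 3
First 3 characters: "ndh"
Remaining characters: "njih"
Concatenate remaining + first: "njih" + "ndh" = "njihndh"

njihndh


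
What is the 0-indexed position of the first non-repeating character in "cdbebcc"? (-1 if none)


Input: cdbebcc
Character frequencies:
  'b': 2
  'c': 3
  'd': 1
  'e': 1
Scanning left to right for freq == 1:
  Position 0 ('c'): freq=3, skip
  Position 1 ('d'): unique! => answer = 1

1


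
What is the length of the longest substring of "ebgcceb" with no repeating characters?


Input: "ebgcceb"
Sliding window (track last position of each char):
  Position 0 ('e'): window [0,0] length 1 -- new best
  Position 1 ('b'): window [0,1] length 2 -- new best
  Position 2 ('g'): window [0,2] length 3 -- new best
  Position 3 ('c'): window [0,3] length 4 -- new best
  Position 4 ('c'): repeat (last at 3), move window start to 4
  Position 4 ('c'): window [4,4] length 1
  Position 5 ('e'): window [4,5] length 2
  Position 6 ('b'): window [4,6] length 3
Longest substring with no repeats: "ebgc" with length 4

4


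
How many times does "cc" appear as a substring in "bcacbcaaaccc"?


Searching for "cc" in "bcacbcaaaccc"
Scanning each position:
  Position 0: "bc" => no
  Position 1: "ca" => no
  Position 2: "ac" => no
  Position 3: "cb" => no
  Position 4: "bc" => no
  Position 5: "ca" => no
  Position 6: "aa" => no
  Position 7: "aa" => no
  Position 8: "ac" => no
  Position 9: "cc" => MATCH
  Position 10: "cc" => MATCH
Total occurrences: 2

2


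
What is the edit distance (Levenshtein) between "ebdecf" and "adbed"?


Computing edit distance: "ebdecf" -> "adbed"
DP table:
           a    d    b    e    d
      0    1    2    3    4    5
  e   1    1    2    3    3    4
  b   2    2    2    2    3    4
  d   3    3    2    3    3    3
  e   4    4    3    3    3    4
  c   5    5    4    4    4    4
  f   6    6    5    5    5    5
Edit distance = dp[6][5] = 5

5


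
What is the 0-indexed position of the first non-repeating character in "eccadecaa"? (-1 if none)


Input: eccadecaa
Character frequencies:
  'a': 3
  'c': 3
  'd': 1
  'e': 2
Scanning left to right for freq == 1:
  Position 0 ('e'): freq=2, skip
  Position 1 ('c'): freq=3, skip
  Position 2 ('c'): freq=3, skip
  Position 3 ('a'): freq=3, skip
  Position 4 ('d'): unique! => answer = 4

4


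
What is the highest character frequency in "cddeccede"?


Input: cddeccede
Character counts:
  'c': 3
  'd': 3
  'e': 3
Maximum frequency: 3

3


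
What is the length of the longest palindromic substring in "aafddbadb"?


Input: "aafddbadb"
Checking substrings for palindromes:
  [0:2] "aa" (len 2) => palindrome
  [3:5] "dd" (len 2) => palindrome
Longest palindromic substring: "aa" with length 2

2


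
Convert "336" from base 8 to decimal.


Input: "336" in base 8
Positional expansion:
  Digit '3' (value 3) x 8^2 = 192
  Digit '3' (value 3) x 8^1 = 24
  Digit '6' (value 6) x 8^0 = 6
Sum = 222

222


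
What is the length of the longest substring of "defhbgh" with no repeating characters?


Input: "defhbgh"
Sliding window (track last position of each char):
  Position 0 ('d'): window [0,0] length 1 -- new best
  Position 1 ('e'): window [0,1] length 2 -- new best
  Position 2 ('f'): window [0,2] length 3 -- new best
  Position 3 ('h'): window [0,3] length 4 -- new best
  Position 4 ('b'): window [0,4] length 5 -- new best
  Position 5 ('g'): window [0,5] length 6 -- new best
  Position 6 ('h'): repeat (last at 3), move window start to 4
  Position 6 ('h'): window [4,6] length 3
Longest substring with no repeats: "defhbg" with length 6

6


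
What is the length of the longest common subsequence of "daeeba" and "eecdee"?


LCS of "daeeba" and "eecdee"
DP table:
           e    e    c    d    e    e
      0    0    0    0    0    0    0
  d   0    0    0    0    1    1    1
  a   0    0    0    0    1    1    1
  e   0    1    1    1    1    2    2
  e   0    1    2    2    2    2    3
  b   0    1    2    2    2    2    3
  a   0    1    2    2    2    2    3
LCS length = dp[6][6] = 3

3


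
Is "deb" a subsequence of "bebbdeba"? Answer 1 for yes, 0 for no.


Check if "deb" is a subsequence of "bebbdeba"
Greedy scan:
  Position 0 ('b'): no match needed
  Position 1 ('e'): no match needed
  Position 2 ('b'): no match needed
  Position 3 ('b'): no match needed
  Position 4 ('d'): matches sub[0] = 'd'
  Position 5 ('e'): matches sub[1] = 'e'
  Position 6 ('b'): matches sub[2] = 'b'
  Position 7 ('a'): no match needed
All 3 characters matched => is a subsequence

1


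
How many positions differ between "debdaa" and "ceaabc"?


Comparing "debdaa" and "ceaabc" position by position:
  Position 0: 'd' vs 'c' => DIFFER
  Position 1: 'e' vs 'e' => same
  Position 2: 'b' vs 'a' => DIFFER
  Position 3: 'd' vs 'a' => DIFFER
  Position 4: 'a' vs 'b' => DIFFER
  Position 5: 'a' vs 'c' => DIFFER
Positions that differ: 5

5


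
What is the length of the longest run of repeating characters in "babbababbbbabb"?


Input: "babbababbbbabb"
Scanning for longest run:
  Position 1 ('a'): new char, reset run to 1
  Position 2 ('b'): new char, reset run to 1
  Position 3 ('b'): continues run of 'b', length=2
  Position 4 ('a'): new char, reset run to 1
  Position 5 ('b'): new char, reset run to 1
  Position 6 ('a'): new char, reset run to 1
  Position 7 ('b'): new char, reset run to 1
  Position 8 ('b'): continues run of 'b', length=2
  Position 9 ('b'): continues run of 'b', length=3
  Position 10 ('b'): continues run of 'b', length=4
  Position 11 ('a'): new char, reset run to 1
  Position 12 ('b'): new char, reset run to 1
  Position 13 ('b'): continues run of 'b', length=2
Longest run: 'b' with length 4

4


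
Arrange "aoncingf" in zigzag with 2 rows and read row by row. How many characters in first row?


Zigzag "aoncingf" into 2 rows:
Placing characters:
  'a' => row 0
  'o' => row 1
  'n' => row 0
  'c' => row 1
  'i' => row 0
  'n' => row 1
  'g' => row 0
  'f' => row 1
Rows:
  Row 0: "anig"
  Row 1: "ocnf"
First row length: 4

4


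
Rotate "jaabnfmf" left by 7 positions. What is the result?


Input: "jaabnfmf", rotate left by 7
First 7 characters: "jaabnfm"
Remaining characters: "f"
Concatenate remaining + first: "f" + "jaabnfm" = "fjaabnfm"

fjaabnfm


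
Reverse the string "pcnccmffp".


Input: pcnccmffp
Reading characters right to left:
  Position 8: 'p'
  Position 7: 'f'
  Position 6: 'f'
  Position 5: 'm'
  Position 4: 'c'
  Position 3: 'c'
  Position 2: 'n'
  Position 1: 'c'
  Position 0: 'p'
Reversed: pffmccncp

pffmccncp


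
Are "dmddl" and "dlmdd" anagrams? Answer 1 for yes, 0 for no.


Strings: "dmddl", "dlmdd"
Sorted first:  dddlm
Sorted second: dddlm
Sorted forms match => anagrams

1


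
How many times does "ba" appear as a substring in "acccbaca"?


Searching for "ba" in "acccbaca"
Scanning each position:
  Position 0: "ac" => no
  Position 1: "cc" => no
  Position 2: "cc" => no
  Position 3: "cb" => no
  Position 4: "ba" => MATCH
  Position 5: "ac" => no
  Position 6: "ca" => no
Total occurrences: 1

1


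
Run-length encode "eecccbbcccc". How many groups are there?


Input: eecccbbcccc
Scanning for consecutive runs:
  Group 1: 'e' x 2 (positions 0-1)
  Group 2: 'c' x 3 (positions 2-4)
  Group 3: 'b' x 2 (positions 5-6)
  Group 4: 'c' x 4 (positions 7-10)
Total groups: 4

4


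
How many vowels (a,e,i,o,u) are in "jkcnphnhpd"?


Input: jkcnphnhpd
Checking each character:
  'j' at position 0: consonant
  'k' at position 1: consonant
  'c' at position 2: consonant
  'n' at position 3: consonant
  'p' at position 4: consonant
  'h' at position 5: consonant
  'n' at position 6: consonant
  'h' at position 7: consonant
  'p' at position 8: consonant
  'd' at position 9: consonant
Total vowels: 0

0


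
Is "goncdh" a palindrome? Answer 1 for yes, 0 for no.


Input: goncdh
Reversed: hdcnog
  Compare pos 0 ('g') with pos 5 ('h'): MISMATCH
  Compare pos 1 ('o') with pos 4 ('d'): MISMATCH
  Compare pos 2 ('n') with pos 3 ('c'): MISMATCH
Result: not a palindrome

0


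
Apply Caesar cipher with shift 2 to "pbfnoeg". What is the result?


Caesar cipher: shift "pbfnoeg" by 2
  'p' (pos 15) + 2 = pos 17 = 'r'
  'b' (pos 1) + 2 = pos 3 = 'd'
  'f' (pos 5) + 2 = pos 7 = 'h'
  'n' (pos 13) + 2 = pos 15 = 'p'
  'o' (pos 14) + 2 = pos 16 = 'q'
  'e' (pos 4) + 2 = pos 6 = 'g'
  'g' (pos 6) + 2 = pos 8 = 'i'
Result: rdhpqgi

rdhpqgi


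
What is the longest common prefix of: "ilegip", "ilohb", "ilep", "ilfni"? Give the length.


Words: ilegip, ilohb, ilep, ilfni
  Position 0: all 'i' => match
  Position 1: all 'l' => match
  Position 2: ('e', 'o', 'e', 'f') => mismatch, stop
LCP = "il" (length 2)

2


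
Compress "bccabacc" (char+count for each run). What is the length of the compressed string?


Input: bccabacc
Runs:
  'b' x 1 => "b1"
  'c' x 2 => "c2"
  'a' x 1 => "a1"
  'b' x 1 => "b1"
  'a' x 1 => "a1"
  'c' x 2 => "c2"
Compressed: "b1c2a1b1a1c2"
Compressed length: 12

12


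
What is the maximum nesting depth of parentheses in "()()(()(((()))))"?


Input: "()()(()(((()))))"
Tracking depth:
  Position 0 '(': depth becomes 1
  Position 1 ')': depth becomes 0
  Position 2 '(': depth becomes 1
  Position 3 ')': depth becomes 0
  Position 4 '(': depth becomes 1
  Position 5 '(': depth becomes 2
  Position 6 ')': depth becomes 1
  Position 7 '(': depth becomes 2
  Position 8 '(': depth becomes 3
  Position 9 '(': depth becomes 4
  Position 10 '(': depth becomes 5
  Position 11 ')': depth becomes 4
  Position 12 ')': depth becomes 3
  Position 13 ')': depth becomes 2
  Position 14 ')': depth becomes 1
  Position 15 ')': depth becomes 0
Maximum depth reached: 5

5


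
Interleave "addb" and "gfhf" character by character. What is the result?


Interleaving "addb" and "gfhf":
  Position 0: 'a' from first, 'g' from second => "ag"
  Position 1: 'd' from first, 'f' from second => "df"
  Position 2: 'd' from first, 'h' from second => "dh"
  Position 3: 'b' from first, 'f' from second => "bf"
Result: agdfdhbf

agdfdhbf


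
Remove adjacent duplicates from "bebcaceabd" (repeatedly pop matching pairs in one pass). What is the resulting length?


Input: bebcaceabd
Stack-based adjacent duplicate removal:
  Read 'b': push. Stack: b
  Read 'e': push. Stack: be
  Read 'b': push. Stack: beb
  Read 'c': push. Stack: bebc
  Read 'a': push. Stack: bebca
  Read 'c': push. Stack: bebcac
  Read 'e': push. Stack: bebcace
  Read 'a': push. Stack: bebcacea
  Read 'b': push. Stack: bebcaceab
  Read 'd': push. Stack: bebcaceabd
Final stack: "bebcaceabd" (length 10)

10


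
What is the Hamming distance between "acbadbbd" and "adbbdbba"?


Comparing "acbadbbd" and "adbbdbba" position by position:
  Position 0: 'a' vs 'a' => same
  Position 1: 'c' vs 'd' => differ
  Position 2: 'b' vs 'b' => same
  Position 3: 'a' vs 'b' => differ
  Position 4: 'd' vs 'd' => same
  Position 5: 'b' vs 'b' => same
  Position 6: 'b' vs 'b' => same
  Position 7: 'd' vs 'a' => differ
Total differences (Hamming distance): 3

3


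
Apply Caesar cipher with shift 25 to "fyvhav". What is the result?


Caesar cipher: shift "fyvhav" by 25
  'f' (pos 5) + 25 = pos 4 = 'e'
  'y' (pos 24) + 25 = pos 23 = 'x'
  'v' (pos 21) + 25 = pos 20 = 'u'
  'h' (pos 7) + 25 = pos 6 = 'g'
  'a' (pos 0) + 25 = pos 25 = 'z'
  'v' (pos 21) + 25 = pos 20 = 'u'
Result: exugzu

exugzu


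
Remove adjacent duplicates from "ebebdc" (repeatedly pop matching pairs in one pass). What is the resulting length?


Input: ebebdc
Stack-based adjacent duplicate removal:
  Read 'e': push. Stack: e
  Read 'b': push. Stack: eb
  Read 'e': push. Stack: ebe
  Read 'b': push. Stack: ebeb
  Read 'd': push. Stack: ebebd
  Read 'c': push. Stack: ebebdc
Final stack: "ebebdc" (length 6)

6


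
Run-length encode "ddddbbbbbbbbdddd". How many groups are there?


Input: ddddbbbbbbbbdddd
Scanning for consecutive runs:
  Group 1: 'd' x 4 (positions 0-3)
  Group 2: 'b' x 8 (positions 4-11)
  Group 3: 'd' x 4 (positions 12-15)
Total groups: 3

3


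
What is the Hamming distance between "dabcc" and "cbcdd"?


Comparing "dabcc" and "cbcdd" position by position:
  Position 0: 'd' vs 'c' => differ
  Position 1: 'a' vs 'b' => differ
  Position 2: 'b' vs 'c' => differ
  Position 3: 'c' vs 'd' => differ
  Position 4: 'c' vs 'd' => differ
Total differences (Hamming distance): 5

5


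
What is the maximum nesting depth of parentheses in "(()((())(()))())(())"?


Input: "(()((())(()))())(())"
Tracking depth:
  Position 0 '(': depth becomes 1
  Position 1 '(': depth becomes 2
  Position 2 ')': depth becomes 1
  Position 3 '(': depth becomes 2
  Position 4 '(': depth becomes 3
  Position 5 '(': depth becomes 4
  Position 6 ')': depth becomes 3
  Position 7 ')': depth becomes 2
  Position 8 '(': depth becomes 3
  Position 9 '(': depth becomes 4
  Position 10 ')': depth becomes 3
  Position 11 ')': depth becomes 2
  Position 12 ')': depth becomes 1
  Position 13 '(': depth becomes 2
  Position 14 ')': depth becomes 1
  Position 15 ')': depth becomes 0
  Position 16 '(': depth becomes 1
  Position 17 '(': depth becomes 2
  Position 18 ')': depth becomes 1
  Position 19 ')': depth becomes 0
Maximum depth reached: 4

4


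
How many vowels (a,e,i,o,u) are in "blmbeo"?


Input: blmbeo
Checking each character:
  'b' at position 0: consonant
  'l' at position 1: consonant
  'm' at position 2: consonant
  'b' at position 3: consonant
  'e' at position 4: vowel (running total: 1)
  'o' at position 5: vowel (running total: 2)
Total vowels: 2

2


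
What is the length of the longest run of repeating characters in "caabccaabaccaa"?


Input: "caabccaabaccaa"
Scanning for longest run:
  Position 1 ('a'): new char, reset run to 1
  Position 2 ('a'): continues run of 'a', length=2
  Position 3 ('b'): new char, reset run to 1
  Position 4 ('c'): new char, reset run to 1
  Position 5 ('c'): continues run of 'c', length=2
  Position 6 ('a'): new char, reset run to 1
  Position 7 ('a'): continues run of 'a', length=2
  Position 8 ('b'): new char, reset run to 1
  Position 9 ('a'): new char, reset run to 1
  Position 10 ('c'): new char, reset run to 1
  Position 11 ('c'): continues run of 'c', length=2
  Position 12 ('a'): new char, reset run to 1
  Position 13 ('a'): continues run of 'a', length=2
Longest run: 'a' with length 2

2


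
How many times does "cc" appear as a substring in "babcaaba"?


Searching for "cc" in "babcaaba"
Scanning each position:
  Position 0: "ba" => no
  Position 1: "ab" => no
  Position 2: "bc" => no
  Position 3: "ca" => no
  Position 4: "aa" => no
  Position 5: "ab" => no
  Position 6: "ba" => no
Total occurrences: 0

0


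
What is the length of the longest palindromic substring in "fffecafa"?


Input: "fffecafa"
Checking substrings for palindromes:
  [0:3] "fff" (len 3) => palindrome
  [5:8] "afa" (len 3) => palindrome
  [0:2] "ff" (len 2) => palindrome
  [1:3] "ff" (len 2) => palindrome
Longest palindromic substring: "fff" with length 3

3
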